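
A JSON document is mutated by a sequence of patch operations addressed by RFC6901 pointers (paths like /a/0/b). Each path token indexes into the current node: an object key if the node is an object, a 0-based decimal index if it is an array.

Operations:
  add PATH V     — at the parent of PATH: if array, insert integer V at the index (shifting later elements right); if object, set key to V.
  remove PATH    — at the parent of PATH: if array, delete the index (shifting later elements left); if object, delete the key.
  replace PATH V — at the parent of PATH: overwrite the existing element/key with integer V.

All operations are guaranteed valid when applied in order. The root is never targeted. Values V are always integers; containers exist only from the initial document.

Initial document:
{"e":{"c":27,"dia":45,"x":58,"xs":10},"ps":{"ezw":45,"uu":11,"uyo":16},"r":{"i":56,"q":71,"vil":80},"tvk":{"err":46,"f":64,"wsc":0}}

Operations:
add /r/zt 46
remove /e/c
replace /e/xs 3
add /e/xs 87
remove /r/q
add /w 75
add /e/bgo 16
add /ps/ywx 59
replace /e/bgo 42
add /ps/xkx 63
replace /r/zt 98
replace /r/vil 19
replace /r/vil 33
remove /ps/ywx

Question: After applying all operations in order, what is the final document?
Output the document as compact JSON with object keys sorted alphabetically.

Answer: {"e":{"bgo":42,"dia":45,"x":58,"xs":87},"ps":{"ezw":45,"uu":11,"uyo":16,"xkx":63},"r":{"i":56,"vil":33,"zt":98},"tvk":{"err":46,"f":64,"wsc":0},"w":75}

Derivation:
After op 1 (add /r/zt 46): {"e":{"c":27,"dia":45,"x":58,"xs":10},"ps":{"ezw":45,"uu":11,"uyo":16},"r":{"i":56,"q":71,"vil":80,"zt":46},"tvk":{"err":46,"f":64,"wsc":0}}
After op 2 (remove /e/c): {"e":{"dia":45,"x":58,"xs":10},"ps":{"ezw":45,"uu":11,"uyo":16},"r":{"i":56,"q":71,"vil":80,"zt":46},"tvk":{"err":46,"f":64,"wsc":0}}
After op 3 (replace /e/xs 3): {"e":{"dia":45,"x":58,"xs":3},"ps":{"ezw":45,"uu":11,"uyo":16},"r":{"i":56,"q":71,"vil":80,"zt":46},"tvk":{"err":46,"f":64,"wsc":0}}
After op 4 (add /e/xs 87): {"e":{"dia":45,"x":58,"xs":87},"ps":{"ezw":45,"uu":11,"uyo":16},"r":{"i":56,"q":71,"vil":80,"zt":46},"tvk":{"err":46,"f":64,"wsc":0}}
After op 5 (remove /r/q): {"e":{"dia":45,"x":58,"xs":87},"ps":{"ezw":45,"uu":11,"uyo":16},"r":{"i":56,"vil":80,"zt":46},"tvk":{"err":46,"f":64,"wsc":0}}
After op 6 (add /w 75): {"e":{"dia":45,"x":58,"xs":87},"ps":{"ezw":45,"uu":11,"uyo":16},"r":{"i":56,"vil":80,"zt":46},"tvk":{"err":46,"f":64,"wsc":0},"w":75}
After op 7 (add /e/bgo 16): {"e":{"bgo":16,"dia":45,"x":58,"xs":87},"ps":{"ezw":45,"uu":11,"uyo":16},"r":{"i":56,"vil":80,"zt":46},"tvk":{"err":46,"f":64,"wsc":0},"w":75}
After op 8 (add /ps/ywx 59): {"e":{"bgo":16,"dia":45,"x":58,"xs":87},"ps":{"ezw":45,"uu":11,"uyo":16,"ywx":59},"r":{"i":56,"vil":80,"zt":46},"tvk":{"err":46,"f":64,"wsc":0},"w":75}
After op 9 (replace /e/bgo 42): {"e":{"bgo":42,"dia":45,"x":58,"xs":87},"ps":{"ezw":45,"uu":11,"uyo":16,"ywx":59},"r":{"i":56,"vil":80,"zt":46},"tvk":{"err":46,"f":64,"wsc":0},"w":75}
After op 10 (add /ps/xkx 63): {"e":{"bgo":42,"dia":45,"x":58,"xs":87},"ps":{"ezw":45,"uu":11,"uyo":16,"xkx":63,"ywx":59},"r":{"i":56,"vil":80,"zt":46},"tvk":{"err":46,"f":64,"wsc":0},"w":75}
After op 11 (replace /r/zt 98): {"e":{"bgo":42,"dia":45,"x":58,"xs":87},"ps":{"ezw":45,"uu":11,"uyo":16,"xkx":63,"ywx":59},"r":{"i":56,"vil":80,"zt":98},"tvk":{"err":46,"f":64,"wsc":0},"w":75}
After op 12 (replace /r/vil 19): {"e":{"bgo":42,"dia":45,"x":58,"xs":87},"ps":{"ezw":45,"uu":11,"uyo":16,"xkx":63,"ywx":59},"r":{"i":56,"vil":19,"zt":98},"tvk":{"err":46,"f":64,"wsc":0},"w":75}
After op 13 (replace /r/vil 33): {"e":{"bgo":42,"dia":45,"x":58,"xs":87},"ps":{"ezw":45,"uu":11,"uyo":16,"xkx":63,"ywx":59},"r":{"i":56,"vil":33,"zt":98},"tvk":{"err":46,"f":64,"wsc":0},"w":75}
After op 14 (remove /ps/ywx): {"e":{"bgo":42,"dia":45,"x":58,"xs":87},"ps":{"ezw":45,"uu":11,"uyo":16,"xkx":63},"r":{"i":56,"vil":33,"zt":98},"tvk":{"err":46,"f":64,"wsc":0},"w":75}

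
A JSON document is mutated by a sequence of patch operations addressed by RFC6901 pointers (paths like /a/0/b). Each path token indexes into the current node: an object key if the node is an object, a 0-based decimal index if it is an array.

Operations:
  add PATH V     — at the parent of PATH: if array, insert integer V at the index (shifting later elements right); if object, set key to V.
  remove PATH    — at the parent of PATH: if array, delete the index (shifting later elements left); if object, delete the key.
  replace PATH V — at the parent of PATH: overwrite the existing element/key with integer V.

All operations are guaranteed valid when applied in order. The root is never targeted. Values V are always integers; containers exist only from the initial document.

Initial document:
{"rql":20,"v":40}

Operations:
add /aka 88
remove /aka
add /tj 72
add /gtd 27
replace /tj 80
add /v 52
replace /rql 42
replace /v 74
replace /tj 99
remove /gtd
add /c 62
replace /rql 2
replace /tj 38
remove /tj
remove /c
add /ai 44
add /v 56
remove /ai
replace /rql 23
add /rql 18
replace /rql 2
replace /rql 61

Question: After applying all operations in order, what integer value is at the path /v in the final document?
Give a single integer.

Answer: 56

Derivation:
After op 1 (add /aka 88): {"aka":88,"rql":20,"v":40}
After op 2 (remove /aka): {"rql":20,"v":40}
After op 3 (add /tj 72): {"rql":20,"tj":72,"v":40}
After op 4 (add /gtd 27): {"gtd":27,"rql":20,"tj":72,"v":40}
After op 5 (replace /tj 80): {"gtd":27,"rql":20,"tj":80,"v":40}
After op 6 (add /v 52): {"gtd":27,"rql":20,"tj":80,"v":52}
After op 7 (replace /rql 42): {"gtd":27,"rql":42,"tj":80,"v":52}
After op 8 (replace /v 74): {"gtd":27,"rql":42,"tj":80,"v":74}
After op 9 (replace /tj 99): {"gtd":27,"rql":42,"tj":99,"v":74}
After op 10 (remove /gtd): {"rql":42,"tj":99,"v":74}
After op 11 (add /c 62): {"c":62,"rql":42,"tj":99,"v":74}
After op 12 (replace /rql 2): {"c":62,"rql":2,"tj":99,"v":74}
After op 13 (replace /tj 38): {"c":62,"rql":2,"tj":38,"v":74}
After op 14 (remove /tj): {"c":62,"rql":2,"v":74}
After op 15 (remove /c): {"rql":2,"v":74}
After op 16 (add /ai 44): {"ai":44,"rql":2,"v":74}
After op 17 (add /v 56): {"ai":44,"rql":2,"v":56}
After op 18 (remove /ai): {"rql":2,"v":56}
After op 19 (replace /rql 23): {"rql":23,"v":56}
After op 20 (add /rql 18): {"rql":18,"v":56}
After op 21 (replace /rql 2): {"rql":2,"v":56}
After op 22 (replace /rql 61): {"rql":61,"v":56}
Value at /v: 56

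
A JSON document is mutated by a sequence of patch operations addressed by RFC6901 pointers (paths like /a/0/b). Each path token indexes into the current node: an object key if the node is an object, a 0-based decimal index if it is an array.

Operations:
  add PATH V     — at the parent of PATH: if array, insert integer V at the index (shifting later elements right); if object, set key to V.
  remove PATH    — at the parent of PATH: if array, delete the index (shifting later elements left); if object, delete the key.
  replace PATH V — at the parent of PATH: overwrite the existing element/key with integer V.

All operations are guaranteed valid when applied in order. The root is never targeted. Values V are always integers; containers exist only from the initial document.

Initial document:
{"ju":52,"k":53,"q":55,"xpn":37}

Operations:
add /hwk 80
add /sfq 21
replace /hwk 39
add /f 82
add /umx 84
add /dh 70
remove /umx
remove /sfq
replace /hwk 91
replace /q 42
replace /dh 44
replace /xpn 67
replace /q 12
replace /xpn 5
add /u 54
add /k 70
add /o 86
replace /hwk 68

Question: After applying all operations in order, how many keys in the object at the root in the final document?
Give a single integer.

Answer: 9

Derivation:
After op 1 (add /hwk 80): {"hwk":80,"ju":52,"k":53,"q":55,"xpn":37}
After op 2 (add /sfq 21): {"hwk":80,"ju":52,"k":53,"q":55,"sfq":21,"xpn":37}
After op 3 (replace /hwk 39): {"hwk":39,"ju":52,"k":53,"q":55,"sfq":21,"xpn":37}
After op 4 (add /f 82): {"f":82,"hwk":39,"ju":52,"k":53,"q":55,"sfq":21,"xpn":37}
After op 5 (add /umx 84): {"f":82,"hwk":39,"ju":52,"k":53,"q":55,"sfq":21,"umx":84,"xpn":37}
After op 6 (add /dh 70): {"dh":70,"f":82,"hwk":39,"ju":52,"k":53,"q":55,"sfq":21,"umx":84,"xpn":37}
After op 7 (remove /umx): {"dh":70,"f":82,"hwk":39,"ju":52,"k":53,"q":55,"sfq":21,"xpn":37}
After op 8 (remove /sfq): {"dh":70,"f":82,"hwk":39,"ju":52,"k":53,"q":55,"xpn":37}
After op 9 (replace /hwk 91): {"dh":70,"f":82,"hwk":91,"ju":52,"k":53,"q":55,"xpn":37}
After op 10 (replace /q 42): {"dh":70,"f":82,"hwk":91,"ju":52,"k":53,"q":42,"xpn":37}
After op 11 (replace /dh 44): {"dh":44,"f":82,"hwk":91,"ju":52,"k":53,"q":42,"xpn":37}
After op 12 (replace /xpn 67): {"dh":44,"f":82,"hwk":91,"ju":52,"k":53,"q":42,"xpn":67}
After op 13 (replace /q 12): {"dh":44,"f":82,"hwk":91,"ju":52,"k":53,"q":12,"xpn":67}
After op 14 (replace /xpn 5): {"dh":44,"f":82,"hwk":91,"ju":52,"k":53,"q":12,"xpn":5}
After op 15 (add /u 54): {"dh":44,"f":82,"hwk":91,"ju":52,"k":53,"q":12,"u":54,"xpn":5}
After op 16 (add /k 70): {"dh":44,"f":82,"hwk":91,"ju":52,"k":70,"q":12,"u":54,"xpn":5}
After op 17 (add /o 86): {"dh":44,"f":82,"hwk":91,"ju":52,"k":70,"o":86,"q":12,"u":54,"xpn":5}
After op 18 (replace /hwk 68): {"dh":44,"f":82,"hwk":68,"ju":52,"k":70,"o":86,"q":12,"u":54,"xpn":5}
Size at the root: 9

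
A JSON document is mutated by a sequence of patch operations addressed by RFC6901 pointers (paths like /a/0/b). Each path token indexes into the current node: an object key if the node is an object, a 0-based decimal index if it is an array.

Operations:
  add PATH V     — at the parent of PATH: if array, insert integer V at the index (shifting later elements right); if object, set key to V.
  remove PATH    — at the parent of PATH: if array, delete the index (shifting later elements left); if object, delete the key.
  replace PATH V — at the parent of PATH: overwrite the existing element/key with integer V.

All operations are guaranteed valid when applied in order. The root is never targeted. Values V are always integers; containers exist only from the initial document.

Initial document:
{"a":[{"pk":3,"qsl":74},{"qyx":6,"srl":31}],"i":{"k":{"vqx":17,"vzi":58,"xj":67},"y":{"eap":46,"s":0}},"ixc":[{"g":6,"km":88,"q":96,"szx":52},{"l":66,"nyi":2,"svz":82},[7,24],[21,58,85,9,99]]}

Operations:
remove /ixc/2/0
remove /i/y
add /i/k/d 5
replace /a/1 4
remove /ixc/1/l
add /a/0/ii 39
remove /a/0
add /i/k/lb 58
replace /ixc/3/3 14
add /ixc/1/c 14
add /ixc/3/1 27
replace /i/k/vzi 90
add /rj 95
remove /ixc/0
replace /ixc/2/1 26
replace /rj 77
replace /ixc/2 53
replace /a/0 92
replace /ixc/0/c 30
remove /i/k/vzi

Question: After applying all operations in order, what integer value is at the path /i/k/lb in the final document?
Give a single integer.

After op 1 (remove /ixc/2/0): {"a":[{"pk":3,"qsl":74},{"qyx":6,"srl":31}],"i":{"k":{"vqx":17,"vzi":58,"xj":67},"y":{"eap":46,"s":0}},"ixc":[{"g":6,"km":88,"q":96,"szx":52},{"l":66,"nyi":2,"svz":82},[24],[21,58,85,9,99]]}
After op 2 (remove /i/y): {"a":[{"pk":3,"qsl":74},{"qyx":6,"srl":31}],"i":{"k":{"vqx":17,"vzi":58,"xj":67}},"ixc":[{"g":6,"km":88,"q":96,"szx":52},{"l":66,"nyi":2,"svz":82},[24],[21,58,85,9,99]]}
After op 3 (add /i/k/d 5): {"a":[{"pk":3,"qsl":74},{"qyx":6,"srl":31}],"i":{"k":{"d":5,"vqx":17,"vzi":58,"xj":67}},"ixc":[{"g":6,"km":88,"q":96,"szx":52},{"l":66,"nyi":2,"svz":82},[24],[21,58,85,9,99]]}
After op 4 (replace /a/1 4): {"a":[{"pk":3,"qsl":74},4],"i":{"k":{"d":5,"vqx":17,"vzi":58,"xj":67}},"ixc":[{"g":6,"km":88,"q":96,"szx":52},{"l":66,"nyi":2,"svz":82},[24],[21,58,85,9,99]]}
After op 5 (remove /ixc/1/l): {"a":[{"pk":3,"qsl":74},4],"i":{"k":{"d":5,"vqx":17,"vzi":58,"xj":67}},"ixc":[{"g":6,"km":88,"q":96,"szx":52},{"nyi":2,"svz":82},[24],[21,58,85,9,99]]}
After op 6 (add /a/0/ii 39): {"a":[{"ii":39,"pk":3,"qsl":74},4],"i":{"k":{"d":5,"vqx":17,"vzi":58,"xj":67}},"ixc":[{"g":6,"km":88,"q":96,"szx":52},{"nyi":2,"svz":82},[24],[21,58,85,9,99]]}
After op 7 (remove /a/0): {"a":[4],"i":{"k":{"d":5,"vqx":17,"vzi":58,"xj":67}},"ixc":[{"g":6,"km":88,"q":96,"szx":52},{"nyi":2,"svz":82},[24],[21,58,85,9,99]]}
After op 8 (add /i/k/lb 58): {"a":[4],"i":{"k":{"d":5,"lb":58,"vqx":17,"vzi":58,"xj":67}},"ixc":[{"g":6,"km":88,"q":96,"szx":52},{"nyi":2,"svz":82},[24],[21,58,85,9,99]]}
After op 9 (replace /ixc/3/3 14): {"a":[4],"i":{"k":{"d":5,"lb":58,"vqx":17,"vzi":58,"xj":67}},"ixc":[{"g":6,"km":88,"q":96,"szx":52},{"nyi":2,"svz":82},[24],[21,58,85,14,99]]}
After op 10 (add /ixc/1/c 14): {"a":[4],"i":{"k":{"d":5,"lb":58,"vqx":17,"vzi":58,"xj":67}},"ixc":[{"g":6,"km":88,"q":96,"szx":52},{"c":14,"nyi":2,"svz":82},[24],[21,58,85,14,99]]}
After op 11 (add /ixc/3/1 27): {"a":[4],"i":{"k":{"d":5,"lb":58,"vqx":17,"vzi":58,"xj":67}},"ixc":[{"g":6,"km":88,"q":96,"szx":52},{"c":14,"nyi":2,"svz":82},[24],[21,27,58,85,14,99]]}
After op 12 (replace /i/k/vzi 90): {"a":[4],"i":{"k":{"d":5,"lb":58,"vqx":17,"vzi":90,"xj":67}},"ixc":[{"g":6,"km":88,"q":96,"szx":52},{"c":14,"nyi":2,"svz":82},[24],[21,27,58,85,14,99]]}
After op 13 (add /rj 95): {"a":[4],"i":{"k":{"d":5,"lb":58,"vqx":17,"vzi":90,"xj":67}},"ixc":[{"g":6,"km":88,"q":96,"szx":52},{"c":14,"nyi":2,"svz":82},[24],[21,27,58,85,14,99]],"rj":95}
After op 14 (remove /ixc/0): {"a":[4],"i":{"k":{"d":5,"lb":58,"vqx":17,"vzi":90,"xj":67}},"ixc":[{"c":14,"nyi":2,"svz":82},[24],[21,27,58,85,14,99]],"rj":95}
After op 15 (replace /ixc/2/1 26): {"a":[4],"i":{"k":{"d":5,"lb":58,"vqx":17,"vzi":90,"xj":67}},"ixc":[{"c":14,"nyi":2,"svz":82},[24],[21,26,58,85,14,99]],"rj":95}
After op 16 (replace /rj 77): {"a":[4],"i":{"k":{"d":5,"lb":58,"vqx":17,"vzi":90,"xj":67}},"ixc":[{"c":14,"nyi":2,"svz":82},[24],[21,26,58,85,14,99]],"rj":77}
After op 17 (replace /ixc/2 53): {"a":[4],"i":{"k":{"d":5,"lb":58,"vqx":17,"vzi":90,"xj":67}},"ixc":[{"c":14,"nyi":2,"svz":82},[24],53],"rj":77}
After op 18 (replace /a/0 92): {"a":[92],"i":{"k":{"d":5,"lb":58,"vqx":17,"vzi":90,"xj":67}},"ixc":[{"c":14,"nyi":2,"svz":82},[24],53],"rj":77}
After op 19 (replace /ixc/0/c 30): {"a":[92],"i":{"k":{"d":5,"lb":58,"vqx":17,"vzi":90,"xj":67}},"ixc":[{"c":30,"nyi":2,"svz":82},[24],53],"rj":77}
After op 20 (remove /i/k/vzi): {"a":[92],"i":{"k":{"d":5,"lb":58,"vqx":17,"xj":67}},"ixc":[{"c":30,"nyi":2,"svz":82},[24],53],"rj":77}
Value at /i/k/lb: 58

Answer: 58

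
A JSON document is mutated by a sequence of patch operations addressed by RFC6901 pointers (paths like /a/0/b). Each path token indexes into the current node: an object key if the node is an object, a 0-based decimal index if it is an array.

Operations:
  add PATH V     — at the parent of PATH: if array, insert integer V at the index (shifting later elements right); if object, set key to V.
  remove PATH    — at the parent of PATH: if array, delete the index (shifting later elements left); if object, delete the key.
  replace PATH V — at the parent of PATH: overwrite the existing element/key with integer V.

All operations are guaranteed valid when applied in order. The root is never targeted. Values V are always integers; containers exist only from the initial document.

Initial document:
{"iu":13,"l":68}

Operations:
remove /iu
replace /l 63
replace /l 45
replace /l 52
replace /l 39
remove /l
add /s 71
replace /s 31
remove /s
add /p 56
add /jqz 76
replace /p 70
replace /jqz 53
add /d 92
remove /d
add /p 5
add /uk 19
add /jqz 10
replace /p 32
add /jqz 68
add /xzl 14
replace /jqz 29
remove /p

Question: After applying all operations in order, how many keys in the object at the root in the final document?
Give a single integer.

Answer: 3

Derivation:
After op 1 (remove /iu): {"l":68}
After op 2 (replace /l 63): {"l":63}
After op 3 (replace /l 45): {"l":45}
After op 4 (replace /l 52): {"l":52}
After op 5 (replace /l 39): {"l":39}
After op 6 (remove /l): {}
After op 7 (add /s 71): {"s":71}
After op 8 (replace /s 31): {"s":31}
After op 9 (remove /s): {}
After op 10 (add /p 56): {"p":56}
After op 11 (add /jqz 76): {"jqz":76,"p":56}
After op 12 (replace /p 70): {"jqz":76,"p":70}
After op 13 (replace /jqz 53): {"jqz":53,"p":70}
After op 14 (add /d 92): {"d":92,"jqz":53,"p":70}
After op 15 (remove /d): {"jqz":53,"p":70}
After op 16 (add /p 5): {"jqz":53,"p":5}
After op 17 (add /uk 19): {"jqz":53,"p":5,"uk":19}
After op 18 (add /jqz 10): {"jqz":10,"p":5,"uk":19}
After op 19 (replace /p 32): {"jqz":10,"p":32,"uk":19}
After op 20 (add /jqz 68): {"jqz":68,"p":32,"uk":19}
After op 21 (add /xzl 14): {"jqz":68,"p":32,"uk":19,"xzl":14}
After op 22 (replace /jqz 29): {"jqz":29,"p":32,"uk":19,"xzl":14}
After op 23 (remove /p): {"jqz":29,"uk":19,"xzl":14}
Size at the root: 3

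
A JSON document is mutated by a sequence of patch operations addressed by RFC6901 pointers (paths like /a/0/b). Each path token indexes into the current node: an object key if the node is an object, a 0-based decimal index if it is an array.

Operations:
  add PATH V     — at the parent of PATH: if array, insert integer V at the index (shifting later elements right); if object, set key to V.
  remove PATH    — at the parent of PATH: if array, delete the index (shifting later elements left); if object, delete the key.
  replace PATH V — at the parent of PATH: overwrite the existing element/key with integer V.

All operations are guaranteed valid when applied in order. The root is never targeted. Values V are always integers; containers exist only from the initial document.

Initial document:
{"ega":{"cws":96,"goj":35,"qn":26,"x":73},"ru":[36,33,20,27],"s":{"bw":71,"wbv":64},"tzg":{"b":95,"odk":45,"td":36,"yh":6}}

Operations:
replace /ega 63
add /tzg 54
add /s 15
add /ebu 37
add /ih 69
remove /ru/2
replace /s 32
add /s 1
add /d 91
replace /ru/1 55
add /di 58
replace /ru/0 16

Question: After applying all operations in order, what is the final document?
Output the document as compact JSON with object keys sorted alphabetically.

After op 1 (replace /ega 63): {"ega":63,"ru":[36,33,20,27],"s":{"bw":71,"wbv":64},"tzg":{"b":95,"odk":45,"td":36,"yh":6}}
After op 2 (add /tzg 54): {"ega":63,"ru":[36,33,20,27],"s":{"bw":71,"wbv":64},"tzg":54}
After op 3 (add /s 15): {"ega":63,"ru":[36,33,20,27],"s":15,"tzg":54}
After op 4 (add /ebu 37): {"ebu":37,"ega":63,"ru":[36,33,20,27],"s":15,"tzg":54}
After op 5 (add /ih 69): {"ebu":37,"ega":63,"ih":69,"ru":[36,33,20,27],"s":15,"tzg":54}
After op 6 (remove /ru/2): {"ebu":37,"ega":63,"ih":69,"ru":[36,33,27],"s":15,"tzg":54}
After op 7 (replace /s 32): {"ebu":37,"ega":63,"ih":69,"ru":[36,33,27],"s":32,"tzg":54}
After op 8 (add /s 1): {"ebu":37,"ega":63,"ih":69,"ru":[36,33,27],"s":1,"tzg":54}
After op 9 (add /d 91): {"d":91,"ebu":37,"ega":63,"ih":69,"ru":[36,33,27],"s":1,"tzg":54}
After op 10 (replace /ru/1 55): {"d":91,"ebu":37,"ega":63,"ih":69,"ru":[36,55,27],"s":1,"tzg":54}
After op 11 (add /di 58): {"d":91,"di":58,"ebu":37,"ega":63,"ih":69,"ru":[36,55,27],"s":1,"tzg":54}
After op 12 (replace /ru/0 16): {"d":91,"di":58,"ebu":37,"ega":63,"ih":69,"ru":[16,55,27],"s":1,"tzg":54}

Answer: {"d":91,"di":58,"ebu":37,"ega":63,"ih":69,"ru":[16,55,27],"s":1,"tzg":54}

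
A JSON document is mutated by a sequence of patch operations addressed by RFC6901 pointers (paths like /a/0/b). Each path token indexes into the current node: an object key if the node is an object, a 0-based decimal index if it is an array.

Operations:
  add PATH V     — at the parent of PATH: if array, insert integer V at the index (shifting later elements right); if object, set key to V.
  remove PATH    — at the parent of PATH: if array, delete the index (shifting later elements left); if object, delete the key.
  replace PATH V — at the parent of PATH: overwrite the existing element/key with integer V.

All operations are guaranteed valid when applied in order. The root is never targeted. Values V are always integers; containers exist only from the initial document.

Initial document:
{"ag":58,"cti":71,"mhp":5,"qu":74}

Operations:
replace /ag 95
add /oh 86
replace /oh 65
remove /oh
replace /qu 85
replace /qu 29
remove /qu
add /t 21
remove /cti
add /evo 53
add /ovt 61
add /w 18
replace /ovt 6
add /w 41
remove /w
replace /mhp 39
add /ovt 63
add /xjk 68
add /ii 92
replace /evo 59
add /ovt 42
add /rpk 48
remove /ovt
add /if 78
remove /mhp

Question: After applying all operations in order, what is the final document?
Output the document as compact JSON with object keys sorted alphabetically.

After op 1 (replace /ag 95): {"ag":95,"cti":71,"mhp":5,"qu":74}
After op 2 (add /oh 86): {"ag":95,"cti":71,"mhp":5,"oh":86,"qu":74}
After op 3 (replace /oh 65): {"ag":95,"cti":71,"mhp":5,"oh":65,"qu":74}
After op 4 (remove /oh): {"ag":95,"cti":71,"mhp":5,"qu":74}
After op 5 (replace /qu 85): {"ag":95,"cti":71,"mhp":5,"qu":85}
After op 6 (replace /qu 29): {"ag":95,"cti":71,"mhp":5,"qu":29}
After op 7 (remove /qu): {"ag":95,"cti":71,"mhp":5}
After op 8 (add /t 21): {"ag":95,"cti":71,"mhp":5,"t":21}
After op 9 (remove /cti): {"ag":95,"mhp":5,"t":21}
After op 10 (add /evo 53): {"ag":95,"evo":53,"mhp":5,"t":21}
After op 11 (add /ovt 61): {"ag":95,"evo":53,"mhp":5,"ovt":61,"t":21}
After op 12 (add /w 18): {"ag":95,"evo":53,"mhp":5,"ovt":61,"t":21,"w":18}
After op 13 (replace /ovt 6): {"ag":95,"evo":53,"mhp":5,"ovt":6,"t":21,"w":18}
After op 14 (add /w 41): {"ag":95,"evo":53,"mhp":5,"ovt":6,"t":21,"w":41}
After op 15 (remove /w): {"ag":95,"evo":53,"mhp":5,"ovt":6,"t":21}
After op 16 (replace /mhp 39): {"ag":95,"evo":53,"mhp":39,"ovt":6,"t":21}
After op 17 (add /ovt 63): {"ag":95,"evo":53,"mhp":39,"ovt":63,"t":21}
After op 18 (add /xjk 68): {"ag":95,"evo":53,"mhp":39,"ovt":63,"t":21,"xjk":68}
After op 19 (add /ii 92): {"ag":95,"evo":53,"ii":92,"mhp":39,"ovt":63,"t":21,"xjk":68}
After op 20 (replace /evo 59): {"ag":95,"evo":59,"ii":92,"mhp":39,"ovt":63,"t":21,"xjk":68}
After op 21 (add /ovt 42): {"ag":95,"evo":59,"ii":92,"mhp":39,"ovt":42,"t":21,"xjk":68}
After op 22 (add /rpk 48): {"ag":95,"evo":59,"ii":92,"mhp":39,"ovt":42,"rpk":48,"t":21,"xjk":68}
After op 23 (remove /ovt): {"ag":95,"evo":59,"ii":92,"mhp":39,"rpk":48,"t":21,"xjk":68}
After op 24 (add /if 78): {"ag":95,"evo":59,"if":78,"ii":92,"mhp":39,"rpk":48,"t":21,"xjk":68}
After op 25 (remove /mhp): {"ag":95,"evo":59,"if":78,"ii":92,"rpk":48,"t":21,"xjk":68}

Answer: {"ag":95,"evo":59,"if":78,"ii":92,"rpk":48,"t":21,"xjk":68}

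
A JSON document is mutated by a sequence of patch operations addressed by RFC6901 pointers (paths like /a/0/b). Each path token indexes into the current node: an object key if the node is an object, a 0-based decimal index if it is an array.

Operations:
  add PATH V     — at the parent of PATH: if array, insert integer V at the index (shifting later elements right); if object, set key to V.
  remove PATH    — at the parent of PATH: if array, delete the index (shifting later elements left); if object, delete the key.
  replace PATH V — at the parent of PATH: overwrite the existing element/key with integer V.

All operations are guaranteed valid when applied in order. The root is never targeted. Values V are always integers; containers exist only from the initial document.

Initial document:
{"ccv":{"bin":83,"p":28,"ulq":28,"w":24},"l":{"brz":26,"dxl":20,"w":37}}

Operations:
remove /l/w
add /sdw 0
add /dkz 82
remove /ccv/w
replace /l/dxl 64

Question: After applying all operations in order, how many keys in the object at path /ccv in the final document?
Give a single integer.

Answer: 3

Derivation:
After op 1 (remove /l/w): {"ccv":{"bin":83,"p":28,"ulq":28,"w":24},"l":{"brz":26,"dxl":20}}
After op 2 (add /sdw 0): {"ccv":{"bin":83,"p":28,"ulq":28,"w":24},"l":{"brz":26,"dxl":20},"sdw":0}
After op 3 (add /dkz 82): {"ccv":{"bin":83,"p":28,"ulq":28,"w":24},"dkz":82,"l":{"brz":26,"dxl":20},"sdw":0}
After op 4 (remove /ccv/w): {"ccv":{"bin":83,"p":28,"ulq":28},"dkz":82,"l":{"brz":26,"dxl":20},"sdw":0}
After op 5 (replace /l/dxl 64): {"ccv":{"bin":83,"p":28,"ulq":28},"dkz":82,"l":{"brz":26,"dxl":64},"sdw":0}
Size at path /ccv: 3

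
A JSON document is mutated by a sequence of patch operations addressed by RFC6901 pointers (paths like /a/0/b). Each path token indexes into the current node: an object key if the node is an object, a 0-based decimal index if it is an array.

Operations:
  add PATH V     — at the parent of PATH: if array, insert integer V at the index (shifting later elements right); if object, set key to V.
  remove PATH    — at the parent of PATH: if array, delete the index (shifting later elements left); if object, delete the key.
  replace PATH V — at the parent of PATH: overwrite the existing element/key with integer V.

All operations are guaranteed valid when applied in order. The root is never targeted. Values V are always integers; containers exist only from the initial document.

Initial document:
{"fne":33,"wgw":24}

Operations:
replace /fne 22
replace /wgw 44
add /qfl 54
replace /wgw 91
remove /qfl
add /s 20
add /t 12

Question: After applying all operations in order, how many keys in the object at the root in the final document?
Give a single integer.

Answer: 4

Derivation:
After op 1 (replace /fne 22): {"fne":22,"wgw":24}
After op 2 (replace /wgw 44): {"fne":22,"wgw":44}
After op 3 (add /qfl 54): {"fne":22,"qfl":54,"wgw":44}
After op 4 (replace /wgw 91): {"fne":22,"qfl":54,"wgw":91}
After op 5 (remove /qfl): {"fne":22,"wgw":91}
After op 6 (add /s 20): {"fne":22,"s":20,"wgw":91}
After op 7 (add /t 12): {"fne":22,"s":20,"t":12,"wgw":91}
Size at the root: 4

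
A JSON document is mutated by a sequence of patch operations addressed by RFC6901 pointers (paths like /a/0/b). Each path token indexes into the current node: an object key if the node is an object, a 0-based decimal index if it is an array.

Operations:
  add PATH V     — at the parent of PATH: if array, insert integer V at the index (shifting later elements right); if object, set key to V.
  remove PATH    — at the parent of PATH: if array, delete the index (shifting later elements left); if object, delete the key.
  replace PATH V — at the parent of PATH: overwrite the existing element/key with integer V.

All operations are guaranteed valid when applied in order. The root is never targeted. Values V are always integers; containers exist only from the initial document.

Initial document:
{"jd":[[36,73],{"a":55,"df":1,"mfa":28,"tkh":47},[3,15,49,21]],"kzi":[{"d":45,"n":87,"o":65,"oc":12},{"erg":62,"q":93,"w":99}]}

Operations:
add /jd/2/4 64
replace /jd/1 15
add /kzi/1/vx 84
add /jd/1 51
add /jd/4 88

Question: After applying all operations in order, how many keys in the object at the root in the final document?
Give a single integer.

After op 1 (add /jd/2/4 64): {"jd":[[36,73],{"a":55,"df":1,"mfa":28,"tkh":47},[3,15,49,21,64]],"kzi":[{"d":45,"n":87,"o":65,"oc":12},{"erg":62,"q":93,"w":99}]}
After op 2 (replace /jd/1 15): {"jd":[[36,73],15,[3,15,49,21,64]],"kzi":[{"d":45,"n":87,"o":65,"oc":12},{"erg":62,"q":93,"w":99}]}
After op 3 (add /kzi/1/vx 84): {"jd":[[36,73],15,[3,15,49,21,64]],"kzi":[{"d":45,"n":87,"o":65,"oc":12},{"erg":62,"q":93,"vx":84,"w":99}]}
After op 4 (add /jd/1 51): {"jd":[[36,73],51,15,[3,15,49,21,64]],"kzi":[{"d":45,"n":87,"o":65,"oc":12},{"erg":62,"q":93,"vx":84,"w":99}]}
After op 5 (add /jd/4 88): {"jd":[[36,73],51,15,[3,15,49,21,64],88],"kzi":[{"d":45,"n":87,"o":65,"oc":12},{"erg":62,"q":93,"vx":84,"w":99}]}
Size at the root: 2

Answer: 2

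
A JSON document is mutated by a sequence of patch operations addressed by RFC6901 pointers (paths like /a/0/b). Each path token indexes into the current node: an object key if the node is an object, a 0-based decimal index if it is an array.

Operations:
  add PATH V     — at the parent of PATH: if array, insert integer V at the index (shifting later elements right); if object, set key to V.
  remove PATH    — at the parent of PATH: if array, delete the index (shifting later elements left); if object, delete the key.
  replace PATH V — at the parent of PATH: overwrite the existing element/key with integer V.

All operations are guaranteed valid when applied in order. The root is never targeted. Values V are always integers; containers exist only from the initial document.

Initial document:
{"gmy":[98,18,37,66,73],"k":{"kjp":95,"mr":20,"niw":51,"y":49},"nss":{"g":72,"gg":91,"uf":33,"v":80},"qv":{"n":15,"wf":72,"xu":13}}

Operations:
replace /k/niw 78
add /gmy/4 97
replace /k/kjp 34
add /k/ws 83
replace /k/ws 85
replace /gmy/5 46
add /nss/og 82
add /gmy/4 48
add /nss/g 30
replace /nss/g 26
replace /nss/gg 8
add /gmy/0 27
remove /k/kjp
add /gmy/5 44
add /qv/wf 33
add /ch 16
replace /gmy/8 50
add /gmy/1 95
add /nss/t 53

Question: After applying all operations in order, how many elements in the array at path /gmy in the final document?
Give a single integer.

Answer: 10

Derivation:
After op 1 (replace /k/niw 78): {"gmy":[98,18,37,66,73],"k":{"kjp":95,"mr":20,"niw":78,"y":49},"nss":{"g":72,"gg":91,"uf":33,"v":80},"qv":{"n":15,"wf":72,"xu":13}}
After op 2 (add /gmy/4 97): {"gmy":[98,18,37,66,97,73],"k":{"kjp":95,"mr":20,"niw":78,"y":49},"nss":{"g":72,"gg":91,"uf":33,"v":80},"qv":{"n":15,"wf":72,"xu":13}}
After op 3 (replace /k/kjp 34): {"gmy":[98,18,37,66,97,73],"k":{"kjp":34,"mr":20,"niw":78,"y":49},"nss":{"g":72,"gg":91,"uf":33,"v":80},"qv":{"n":15,"wf":72,"xu":13}}
After op 4 (add /k/ws 83): {"gmy":[98,18,37,66,97,73],"k":{"kjp":34,"mr":20,"niw":78,"ws":83,"y":49},"nss":{"g":72,"gg":91,"uf":33,"v":80},"qv":{"n":15,"wf":72,"xu":13}}
After op 5 (replace /k/ws 85): {"gmy":[98,18,37,66,97,73],"k":{"kjp":34,"mr":20,"niw":78,"ws":85,"y":49},"nss":{"g":72,"gg":91,"uf":33,"v":80},"qv":{"n":15,"wf":72,"xu":13}}
After op 6 (replace /gmy/5 46): {"gmy":[98,18,37,66,97,46],"k":{"kjp":34,"mr":20,"niw":78,"ws":85,"y":49},"nss":{"g":72,"gg":91,"uf":33,"v":80},"qv":{"n":15,"wf":72,"xu":13}}
After op 7 (add /nss/og 82): {"gmy":[98,18,37,66,97,46],"k":{"kjp":34,"mr":20,"niw":78,"ws":85,"y":49},"nss":{"g":72,"gg":91,"og":82,"uf":33,"v":80},"qv":{"n":15,"wf":72,"xu":13}}
After op 8 (add /gmy/4 48): {"gmy":[98,18,37,66,48,97,46],"k":{"kjp":34,"mr":20,"niw":78,"ws":85,"y":49},"nss":{"g":72,"gg":91,"og":82,"uf":33,"v":80},"qv":{"n":15,"wf":72,"xu":13}}
After op 9 (add /nss/g 30): {"gmy":[98,18,37,66,48,97,46],"k":{"kjp":34,"mr":20,"niw":78,"ws":85,"y":49},"nss":{"g":30,"gg":91,"og":82,"uf":33,"v":80},"qv":{"n":15,"wf":72,"xu":13}}
After op 10 (replace /nss/g 26): {"gmy":[98,18,37,66,48,97,46],"k":{"kjp":34,"mr":20,"niw":78,"ws":85,"y":49},"nss":{"g":26,"gg":91,"og":82,"uf":33,"v":80},"qv":{"n":15,"wf":72,"xu":13}}
After op 11 (replace /nss/gg 8): {"gmy":[98,18,37,66,48,97,46],"k":{"kjp":34,"mr":20,"niw":78,"ws":85,"y":49},"nss":{"g":26,"gg":8,"og":82,"uf":33,"v":80},"qv":{"n":15,"wf":72,"xu":13}}
After op 12 (add /gmy/0 27): {"gmy":[27,98,18,37,66,48,97,46],"k":{"kjp":34,"mr":20,"niw":78,"ws":85,"y":49},"nss":{"g":26,"gg":8,"og":82,"uf":33,"v":80},"qv":{"n":15,"wf":72,"xu":13}}
After op 13 (remove /k/kjp): {"gmy":[27,98,18,37,66,48,97,46],"k":{"mr":20,"niw":78,"ws":85,"y":49},"nss":{"g":26,"gg":8,"og":82,"uf":33,"v":80},"qv":{"n":15,"wf":72,"xu":13}}
After op 14 (add /gmy/5 44): {"gmy":[27,98,18,37,66,44,48,97,46],"k":{"mr":20,"niw":78,"ws":85,"y":49},"nss":{"g":26,"gg":8,"og":82,"uf":33,"v":80},"qv":{"n":15,"wf":72,"xu":13}}
After op 15 (add /qv/wf 33): {"gmy":[27,98,18,37,66,44,48,97,46],"k":{"mr":20,"niw":78,"ws":85,"y":49},"nss":{"g":26,"gg":8,"og":82,"uf":33,"v":80},"qv":{"n":15,"wf":33,"xu":13}}
After op 16 (add /ch 16): {"ch":16,"gmy":[27,98,18,37,66,44,48,97,46],"k":{"mr":20,"niw":78,"ws":85,"y":49},"nss":{"g":26,"gg":8,"og":82,"uf":33,"v":80},"qv":{"n":15,"wf":33,"xu":13}}
After op 17 (replace /gmy/8 50): {"ch":16,"gmy":[27,98,18,37,66,44,48,97,50],"k":{"mr":20,"niw":78,"ws":85,"y":49},"nss":{"g":26,"gg":8,"og":82,"uf":33,"v":80},"qv":{"n":15,"wf":33,"xu":13}}
After op 18 (add /gmy/1 95): {"ch":16,"gmy":[27,95,98,18,37,66,44,48,97,50],"k":{"mr":20,"niw":78,"ws":85,"y":49},"nss":{"g":26,"gg":8,"og":82,"uf":33,"v":80},"qv":{"n":15,"wf":33,"xu":13}}
After op 19 (add /nss/t 53): {"ch":16,"gmy":[27,95,98,18,37,66,44,48,97,50],"k":{"mr":20,"niw":78,"ws":85,"y":49},"nss":{"g":26,"gg":8,"og":82,"t":53,"uf":33,"v":80},"qv":{"n":15,"wf":33,"xu":13}}
Size at path /gmy: 10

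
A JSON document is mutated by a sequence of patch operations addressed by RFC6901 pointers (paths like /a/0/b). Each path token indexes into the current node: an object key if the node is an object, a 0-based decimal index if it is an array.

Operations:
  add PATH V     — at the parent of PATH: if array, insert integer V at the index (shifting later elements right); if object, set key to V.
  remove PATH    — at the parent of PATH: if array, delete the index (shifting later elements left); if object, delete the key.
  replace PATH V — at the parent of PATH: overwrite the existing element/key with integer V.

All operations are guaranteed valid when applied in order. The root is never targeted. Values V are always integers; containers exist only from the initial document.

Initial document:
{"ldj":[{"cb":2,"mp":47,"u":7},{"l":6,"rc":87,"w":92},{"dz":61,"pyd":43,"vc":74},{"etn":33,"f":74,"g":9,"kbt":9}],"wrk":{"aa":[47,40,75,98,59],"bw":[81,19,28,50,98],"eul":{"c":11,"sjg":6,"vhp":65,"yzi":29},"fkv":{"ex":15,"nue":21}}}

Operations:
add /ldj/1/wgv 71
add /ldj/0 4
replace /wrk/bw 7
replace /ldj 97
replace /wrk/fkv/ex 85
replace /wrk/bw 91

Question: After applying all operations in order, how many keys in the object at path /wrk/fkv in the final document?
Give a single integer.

After op 1 (add /ldj/1/wgv 71): {"ldj":[{"cb":2,"mp":47,"u":7},{"l":6,"rc":87,"w":92,"wgv":71},{"dz":61,"pyd":43,"vc":74},{"etn":33,"f":74,"g":9,"kbt":9}],"wrk":{"aa":[47,40,75,98,59],"bw":[81,19,28,50,98],"eul":{"c":11,"sjg":6,"vhp":65,"yzi":29},"fkv":{"ex":15,"nue":21}}}
After op 2 (add /ldj/0 4): {"ldj":[4,{"cb":2,"mp":47,"u":7},{"l":6,"rc":87,"w":92,"wgv":71},{"dz":61,"pyd":43,"vc":74},{"etn":33,"f":74,"g":9,"kbt":9}],"wrk":{"aa":[47,40,75,98,59],"bw":[81,19,28,50,98],"eul":{"c":11,"sjg":6,"vhp":65,"yzi":29},"fkv":{"ex":15,"nue":21}}}
After op 3 (replace /wrk/bw 7): {"ldj":[4,{"cb":2,"mp":47,"u":7},{"l":6,"rc":87,"w":92,"wgv":71},{"dz":61,"pyd":43,"vc":74},{"etn":33,"f":74,"g":9,"kbt":9}],"wrk":{"aa":[47,40,75,98,59],"bw":7,"eul":{"c":11,"sjg":6,"vhp":65,"yzi":29},"fkv":{"ex":15,"nue":21}}}
After op 4 (replace /ldj 97): {"ldj":97,"wrk":{"aa":[47,40,75,98,59],"bw":7,"eul":{"c":11,"sjg":6,"vhp":65,"yzi":29},"fkv":{"ex":15,"nue":21}}}
After op 5 (replace /wrk/fkv/ex 85): {"ldj":97,"wrk":{"aa":[47,40,75,98,59],"bw":7,"eul":{"c":11,"sjg":6,"vhp":65,"yzi":29},"fkv":{"ex":85,"nue":21}}}
After op 6 (replace /wrk/bw 91): {"ldj":97,"wrk":{"aa":[47,40,75,98,59],"bw":91,"eul":{"c":11,"sjg":6,"vhp":65,"yzi":29},"fkv":{"ex":85,"nue":21}}}
Size at path /wrk/fkv: 2

Answer: 2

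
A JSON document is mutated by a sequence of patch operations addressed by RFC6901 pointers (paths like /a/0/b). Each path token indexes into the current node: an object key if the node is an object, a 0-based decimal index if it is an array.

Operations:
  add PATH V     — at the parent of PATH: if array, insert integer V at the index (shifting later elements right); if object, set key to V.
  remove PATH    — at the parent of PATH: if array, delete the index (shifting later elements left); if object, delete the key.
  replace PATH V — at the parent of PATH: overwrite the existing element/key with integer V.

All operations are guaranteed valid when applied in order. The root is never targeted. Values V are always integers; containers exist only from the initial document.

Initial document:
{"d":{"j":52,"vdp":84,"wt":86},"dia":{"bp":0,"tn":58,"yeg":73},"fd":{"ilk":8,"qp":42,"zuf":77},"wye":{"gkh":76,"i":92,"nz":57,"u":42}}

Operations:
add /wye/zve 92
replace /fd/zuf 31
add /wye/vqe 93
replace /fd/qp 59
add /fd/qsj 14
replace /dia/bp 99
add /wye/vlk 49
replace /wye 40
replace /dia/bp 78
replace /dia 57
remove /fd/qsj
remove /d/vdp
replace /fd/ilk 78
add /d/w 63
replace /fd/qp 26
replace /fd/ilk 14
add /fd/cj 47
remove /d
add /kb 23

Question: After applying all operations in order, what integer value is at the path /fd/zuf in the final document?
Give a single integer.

After op 1 (add /wye/zve 92): {"d":{"j":52,"vdp":84,"wt":86},"dia":{"bp":0,"tn":58,"yeg":73},"fd":{"ilk":8,"qp":42,"zuf":77},"wye":{"gkh":76,"i":92,"nz":57,"u":42,"zve":92}}
After op 2 (replace /fd/zuf 31): {"d":{"j":52,"vdp":84,"wt":86},"dia":{"bp":0,"tn":58,"yeg":73},"fd":{"ilk":8,"qp":42,"zuf":31},"wye":{"gkh":76,"i":92,"nz":57,"u":42,"zve":92}}
After op 3 (add /wye/vqe 93): {"d":{"j":52,"vdp":84,"wt":86},"dia":{"bp":0,"tn":58,"yeg":73},"fd":{"ilk":8,"qp":42,"zuf":31},"wye":{"gkh":76,"i":92,"nz":57,"u":42,"vqe":93,"zve":92}}
After op 4 (replace /fd/qp 59): {"d":{"j":52,"vdp":84,"wt":86},"dia":{"bp":0,"tn":58,"yeg":73},"fd":{"ilk":8,"qp":59,"zuf":31},"wye":{"gkh":76,"i":92,"nz":57,"u":42,"vqe":93,"zve":92}}
After op 5 (add /fd/qsj 14): {"d":{"j":52,"vdp":84,"wt":86},"dia":{"bp":0,"tn":58,"yeg":73},"fd":{"ilk":8,"qp":59,"qsj":14,"zuf":31},"wye":{"gkh":76,"i":92,"nz":57,"u":42,"vqe":93,"zve":92}}
After op 6 (replace /dia/bp 99): {"d":{"j":52,"vdp":84,"wt":86},"dia":{"bp":99,"tn":58,"yeg":73},"fd":{"ilk":8,"qp":59,"qsj":14,"zuf":31},"wye":{"gkh":76,"i":92,"nz":57,"u":42,"vqe":93,"zve":92}}
After op 7 (add /wye/vlk 49): {"d":{"j":52,"vdp":84,"wt":86},"dia":{"bp":99,"tn":58,"yeg":73},"fd":{"ilk":8,"qp":59,"qsj":14,"zuf":31},"wye":{"gkh":76,"i":92,"nz":57,"u":42,"vlk":49,"vqe":93,"zve":92}}
After op 8 (replace /wye 40): {"d":{"j":52,"vdp":84,"wt":86},"dia":{"bp":99,"tn":58,"yeg":73},"fd":{"ilk":8,"qp":59,"qsj":14,"zuf":31},"wye":40}
After op 9 (replace /dia/bp 78): {"d":{"j":52,"vdp":84,"wt":86},"dia":{"bp":78,"tn":58,"yeg":73},"fd":{"ilk":8,"qp":59,"qsj":14,"zuf":31},"wye":40}
After op 10 (replace /dia 57): {"d":{"j":52,"vdp":84,"wt":86},"dia":57,"fd":{"ilk":8,"qp":59,"qsj":14,"zuf":31},"wye":40}
After op 11 (remove /fd/qsj): {"d":{"j":52,"vdp":84,"wt":86},"dia":57,"fd":{"ilk":8,"qp":59,"zuf":31},"wye":40}
After op 12 (remove /d/vdp): {"d":{"j":52,"wt":86},"dia":57,"fd":{"ilk":8,"qp":59,"zuf":31},"wye":40}
After op 13 (replace /fd/ilk 78): {"d":{"j":52,"wt":86},"dia":57,"fd":{"ilk":78,"qp":59,"zuf":31},"wye":40}
After op 14 (add /d/w 63): {"d":{"j":52,"w":63,"wt":86},"dia":57,"fd":{"ilk":78,"qp":59,"zuf":31},"wye":40}
After op 15 (replace /fd/qp 26): {"d":{"j":52,"w":63,"wt":86},"dia":57,"fd":{"ilk":78,"qp":26,"zuf":31},"wye":40}
After op 16 (replace /fd/ilk 14): {"d":{"j":52,"w":63,"wt":86},"dia":57,"fd":{"ilk":14,"qp":26,"zuf":31},"wye":40}
After op 17 (add /fd/cj 47): {"d":{"j":52,"w":63,"wt":86},"dia":57,"fd":{"cj":47,"ilk":14,"qp":26,"zuf":31},"wye":40}
After op 18 (remove /d): {"dia":57,"fd":{"cj":47,"ilk":14,"qp":26,"zuf":31},"wye":40}
After op 19 (add /kb 23): {"dia":57,"fd":{"cj":47,"ilk":14,"qp":26,"zuf":31},"kb":23,"wye":40}
Value at /fd/zuf: 31

Answer: 31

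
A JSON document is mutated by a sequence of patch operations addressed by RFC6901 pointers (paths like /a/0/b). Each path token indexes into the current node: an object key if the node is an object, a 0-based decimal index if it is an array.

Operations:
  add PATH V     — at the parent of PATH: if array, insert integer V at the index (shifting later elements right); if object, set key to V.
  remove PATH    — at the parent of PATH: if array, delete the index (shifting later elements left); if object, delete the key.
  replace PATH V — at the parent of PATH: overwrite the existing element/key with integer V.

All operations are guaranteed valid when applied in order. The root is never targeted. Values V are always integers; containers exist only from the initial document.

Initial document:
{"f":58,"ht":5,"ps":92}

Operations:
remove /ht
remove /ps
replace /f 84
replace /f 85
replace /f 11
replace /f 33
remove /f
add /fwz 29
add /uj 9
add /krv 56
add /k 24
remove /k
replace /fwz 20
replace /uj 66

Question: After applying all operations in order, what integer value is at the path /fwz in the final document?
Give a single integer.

After op 1 (remove /ht): {"f":58,"ps":92}
After op 2 (remove /ps): {"f":58}
After op 3 (replace /f 84): {"f":84}
After op 4 (replace /f 85): {"f":85}
After op 5 (replace /f 11): {"f":11}
After op 6 (replace /f 33): {"f":33}
After op 7 (remove /f): {}
After op 8 (add /fwz 29): {"fwz":29}
After op 9 (add /uj 9): {"fwz":29,"uj":9}
After op 10 (add /krv 56): {"fwz":29,"krv":56,"uj":9}
After op 11 (add /k 24): {"fwz":29,"k":24,"krv":56,"uj":9}
After op 12 (remove /k): {"fwz":29,"krv":56,"uj":9}
After op 13 (replace /fwz 20): {"fwz":20,"krv":56,"uj":9}
After op 14 (replace /uj 66): {"fwz":20,"krv":56,"uj":66}
Value at /fwz: 20

Answer: 20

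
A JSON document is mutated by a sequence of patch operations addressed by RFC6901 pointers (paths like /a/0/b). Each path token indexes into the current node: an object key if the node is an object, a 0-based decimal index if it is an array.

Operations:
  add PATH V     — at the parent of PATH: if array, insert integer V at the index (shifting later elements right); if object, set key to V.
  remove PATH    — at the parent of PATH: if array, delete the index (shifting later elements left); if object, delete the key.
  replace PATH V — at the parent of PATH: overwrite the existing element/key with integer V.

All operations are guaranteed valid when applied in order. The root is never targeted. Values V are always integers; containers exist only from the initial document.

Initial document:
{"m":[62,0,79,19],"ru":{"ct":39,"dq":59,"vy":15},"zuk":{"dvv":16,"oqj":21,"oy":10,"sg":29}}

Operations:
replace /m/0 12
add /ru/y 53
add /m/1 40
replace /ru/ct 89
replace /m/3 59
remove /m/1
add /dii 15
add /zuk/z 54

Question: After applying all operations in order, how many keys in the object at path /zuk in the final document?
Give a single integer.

After op 1 (replace /m/0 12): {"m":[12,0,79,19],"ru":{"ct":39,"dq":59,"vy":15},"zuk":{"dvv":16,"oqj":21,"oy":10,"sg":29}}
After op 2 (add /ru/y 53): {"m":[12,0,79,19],"ru":{"ct":39,"dq":59,"vy":15,"y":53},"zuk":{"dvv":16,"oqj":21,"oy":10,"sg":29}}
After op 3 (add /m/1 40): {"m":[12,40,0,79,19],"ru":{"ct":39,"dq":59,"vy":15,"y":53},"zuk":{"dvv":16,"oqj":21,"oy":10,"sg":29}}
After op 4 (replace /ru/ct 89): {"m":[12,40,0,79,19],"ru":{"ct":89,"dq":59,"vy":15,"y":53},"zuk":{"dvv":16,"oqj":21,"oy":10,"sg":29}}
After op 5 (replace /m/3 59): {"m":[12,40,0,59,19],"ru":{"ct":89,"dq":59,"vy":15,"y":53},"zuk":{"dvv":16,"oqj":21,"oy":10,"sg":29}}
After op 6 (remove /m/1): {"m":[12,0,59,19],"ru":{"ct":89,"dq":59,"vy":15,"y":53},"zuk":{"dvv":16,"oqj":21,"oy":10,"sg":29}}
After op 7 (add /dii 15): {"dii":15,"m":[12,0,59,19],"ru":{"ct":89,"dq":59,"vy":15,"y":53},"zuk":{"dvv":16,"oqj":21,"oy":10,"sg":29}}
After op 8 (add /zuk/z 54): {"dii":15,"m":[12,0,59,19],"ru":{"ct":89,"dq":59,"vy":15,"y":53},"zuk":{"dvv":16,"oqj":21,"oy":10,"sg":29,"z":54}}
Size at path /zuk: 5

Answer: 5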